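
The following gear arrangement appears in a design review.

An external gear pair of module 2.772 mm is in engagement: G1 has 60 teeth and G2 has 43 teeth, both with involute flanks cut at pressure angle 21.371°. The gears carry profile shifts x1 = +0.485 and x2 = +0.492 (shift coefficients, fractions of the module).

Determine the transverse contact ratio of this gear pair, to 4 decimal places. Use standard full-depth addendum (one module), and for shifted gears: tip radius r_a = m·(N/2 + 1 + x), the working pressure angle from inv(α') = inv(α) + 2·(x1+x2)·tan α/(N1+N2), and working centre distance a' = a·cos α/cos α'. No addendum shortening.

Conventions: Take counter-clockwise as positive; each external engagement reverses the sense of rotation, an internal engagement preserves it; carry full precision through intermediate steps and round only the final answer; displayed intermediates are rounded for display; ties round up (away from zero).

class = single-mesh tooth geometry [involute pair 60T × 43T, m = 2.772]
base radii: r_b1 = 77.441950, r_b2 = 55.500064
tip radii: r_a1 = 87.276420, r_a2 = 63.733824
inv(α') = inv(21.371°) + 2·(+0.485+0.492)·tan α/(60+43) = 0.02574117  ⇒  α' = 23.82265°
a' = a·cos α / cos α' = 142.7580·cos 21.371°/cos 23.82265° = 145.323570
action lengths: √(r_a1²−r_b1²) = 40.248204, √(r_a2²−r_b2²) = 31.332782
base pitch p_b = π·m·cos α = 8.109702
CR = (40.248204 + 31.332782 − 145.323570·sin 23.82265°)/8.109702 = 1.588688
contact ratio ≈ 1.5887

1.5887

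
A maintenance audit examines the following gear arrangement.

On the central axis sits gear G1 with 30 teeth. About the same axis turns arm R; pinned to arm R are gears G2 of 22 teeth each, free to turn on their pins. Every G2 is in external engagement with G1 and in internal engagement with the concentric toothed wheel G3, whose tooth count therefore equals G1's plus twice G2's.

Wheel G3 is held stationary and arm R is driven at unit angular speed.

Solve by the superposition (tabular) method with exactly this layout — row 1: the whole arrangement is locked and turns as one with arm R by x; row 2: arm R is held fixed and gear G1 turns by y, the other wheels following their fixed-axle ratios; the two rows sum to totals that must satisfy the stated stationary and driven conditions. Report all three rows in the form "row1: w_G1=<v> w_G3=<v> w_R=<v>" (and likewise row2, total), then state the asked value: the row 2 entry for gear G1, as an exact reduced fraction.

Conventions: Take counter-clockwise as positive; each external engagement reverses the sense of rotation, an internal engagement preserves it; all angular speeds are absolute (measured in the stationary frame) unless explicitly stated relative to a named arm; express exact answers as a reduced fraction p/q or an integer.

row1: w_G1=1 w_G3=1 w_R=1
row2: w_G1=37/15 w_G3=-1 w_R=0
total: w_G1=52/15 w_G3=0 w_R=1
asked value: 37/15

planetary set (30T centre, 22T on arm, 74T internal) — Willis relation
superposition row 1 [locked train]: every member turns x
row 2: sun turns y, ring = −(30/74)·y, arm 0
boundary: total ω_ring = x − (30/74)·y = 0 and total ω_arm = x = 1  ⇒  y = 37/15, x = 1
row 2 ring = −(30/74)·37/15 = -1
totals (row 1 + row 2): sun 1 + 37/15 = 52/15, ring 1 + (-1) = 0, arm 1 + 0 = 1
asked cell (row2, sun) = 37/15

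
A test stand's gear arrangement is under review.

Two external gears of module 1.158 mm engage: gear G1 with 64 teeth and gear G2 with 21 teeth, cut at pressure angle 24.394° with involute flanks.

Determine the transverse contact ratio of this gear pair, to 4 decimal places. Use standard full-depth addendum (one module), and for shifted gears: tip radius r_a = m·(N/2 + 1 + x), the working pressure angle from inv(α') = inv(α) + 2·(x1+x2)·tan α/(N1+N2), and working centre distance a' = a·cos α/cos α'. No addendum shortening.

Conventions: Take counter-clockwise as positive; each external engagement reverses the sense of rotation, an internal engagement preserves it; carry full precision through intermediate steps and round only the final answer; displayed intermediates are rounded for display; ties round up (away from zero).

single-mesh involute tooth geometry (64T engaging 21T at module 1.158)
base radii: r_b1 = 33.747897, r_b2 = 11.073529
tip radii: r_a1 = 38.214000, r_a2 = 13.317000
no profile shift: α' = α, a' = a
action lengths: √(r_a1²−r_b1²) = 17.927333, √(r_a2²−r_b2²) = 7.397260
base pitch p_b = π·m·cos α = 3.313192
CR = (17.927333 + 7.397260 − 49.215000·sin 24.39400°)/3.313192 = 1.508621
contact ratio ≈ 1.5086

1.5086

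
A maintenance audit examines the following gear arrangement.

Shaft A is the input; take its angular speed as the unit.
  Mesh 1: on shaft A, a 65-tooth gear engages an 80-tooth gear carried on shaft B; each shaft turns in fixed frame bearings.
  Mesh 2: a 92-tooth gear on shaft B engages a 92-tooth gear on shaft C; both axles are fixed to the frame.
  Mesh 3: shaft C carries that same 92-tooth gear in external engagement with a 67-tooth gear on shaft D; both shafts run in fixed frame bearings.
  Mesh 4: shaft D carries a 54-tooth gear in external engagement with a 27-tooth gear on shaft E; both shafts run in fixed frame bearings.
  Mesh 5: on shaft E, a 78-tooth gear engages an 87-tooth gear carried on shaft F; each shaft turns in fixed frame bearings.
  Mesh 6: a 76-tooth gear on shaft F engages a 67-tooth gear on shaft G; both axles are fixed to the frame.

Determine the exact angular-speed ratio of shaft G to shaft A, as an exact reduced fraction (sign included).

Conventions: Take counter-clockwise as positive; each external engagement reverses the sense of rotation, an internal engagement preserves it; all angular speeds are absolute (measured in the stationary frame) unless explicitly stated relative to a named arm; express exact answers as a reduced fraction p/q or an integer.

295412/130181

class = fixed-axis compound train [6 meshes; 6 ratios multiply, 6 sense flips]
mesh 1 [65T→80T]: running ratio 13/16, sense −
mesh 2 [92T→92T]: running ratio 13/16, sense +
mesh 3 [92T→67T]: running ratio 299/268, sense −
mesh 4 [54T→27T]: running ratio 299/134, sense +
mesh 5 [78T→87T]: running ratio 3887/1943, sense −
mesh 6 [76T→67T]: running ratio 295412/130181, sense +
ω_out/ω_in = 295412/130181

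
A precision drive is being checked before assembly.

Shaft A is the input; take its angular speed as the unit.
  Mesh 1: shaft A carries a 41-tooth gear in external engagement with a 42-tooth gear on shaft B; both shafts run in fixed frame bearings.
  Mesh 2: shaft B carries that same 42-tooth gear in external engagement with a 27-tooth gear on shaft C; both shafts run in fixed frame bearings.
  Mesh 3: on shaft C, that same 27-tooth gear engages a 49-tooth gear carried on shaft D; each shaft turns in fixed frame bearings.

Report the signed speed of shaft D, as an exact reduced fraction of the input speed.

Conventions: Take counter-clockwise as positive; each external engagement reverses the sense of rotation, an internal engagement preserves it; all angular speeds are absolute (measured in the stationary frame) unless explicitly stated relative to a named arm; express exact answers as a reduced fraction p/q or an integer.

3-mesh fixed-axis compound train (all bearings frame-fixed)
mesh 1 [41T→42T]: |ω|/ω_in = 1×41/42 = 41/42, sense flips to −
mesh 2 [42T→27T]: |ω|/ω_in = (41/42)×42/27 = 41/27, sense flips to +
mesh 3 [27T→49T]: |ω|/ω_in = (41/27)×27/49 = 41/49, sense flips to −
signed output speed (× input speed) = -41/49

-41/49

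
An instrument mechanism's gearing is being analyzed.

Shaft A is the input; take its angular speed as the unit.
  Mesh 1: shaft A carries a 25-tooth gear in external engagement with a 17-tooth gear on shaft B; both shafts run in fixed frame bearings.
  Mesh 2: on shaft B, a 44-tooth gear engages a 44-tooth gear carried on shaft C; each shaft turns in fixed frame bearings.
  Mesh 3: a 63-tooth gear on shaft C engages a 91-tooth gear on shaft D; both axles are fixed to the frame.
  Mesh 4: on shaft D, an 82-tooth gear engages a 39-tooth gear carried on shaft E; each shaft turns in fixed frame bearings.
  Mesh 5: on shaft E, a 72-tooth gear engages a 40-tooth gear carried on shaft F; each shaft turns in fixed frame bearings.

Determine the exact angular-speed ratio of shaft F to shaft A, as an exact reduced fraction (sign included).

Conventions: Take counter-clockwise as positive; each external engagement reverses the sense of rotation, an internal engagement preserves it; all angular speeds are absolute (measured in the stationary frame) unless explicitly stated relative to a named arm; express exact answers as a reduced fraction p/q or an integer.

class = fixed-axis compound train [5 meshes; 5 ratios multiply, 5 sense flips]
mesh 1 [25T→17T]: running ratio 25/17, sense −
mesh 2 [44T→44T]: running ratio 25/17, sense +
mesh 3 [63T→91T]: running ratio 225/221, sense −
mesh 4 [82T→39T]: running ratio 6150/2873, sense +
mesh 5 [72T→40T]: running ratio 11070/2873, sense −
ω_out/ω_in = -11070/2873

-11070/2873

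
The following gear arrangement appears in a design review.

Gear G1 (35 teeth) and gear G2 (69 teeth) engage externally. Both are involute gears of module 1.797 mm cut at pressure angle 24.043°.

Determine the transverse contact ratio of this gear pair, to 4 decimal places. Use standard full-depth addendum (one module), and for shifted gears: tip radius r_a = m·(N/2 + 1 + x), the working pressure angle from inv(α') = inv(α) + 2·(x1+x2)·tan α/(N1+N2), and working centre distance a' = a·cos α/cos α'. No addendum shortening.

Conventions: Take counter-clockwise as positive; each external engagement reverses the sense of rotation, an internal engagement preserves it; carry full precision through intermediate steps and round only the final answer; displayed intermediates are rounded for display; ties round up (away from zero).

recognized (one external pair, fixed centres): single-mesh tooth geometry, m = 1.797, N1 = 35, N2 = 69
base radii: r_b1 = 28.719113, r_b2 = 56.617680
tip radii: r_a1 = 33.244500, r_a2 = 63.793500
no profile shift: α' = α, a' = a
action lengths: √(r_a1²−r_b1²) = 16.745427, √(r_a2²−r_b2²) = 29.394709
base pitch p_b = π·m·cos α = 5.155643
CR = (16.745427 + 29.394709 − 93.444000·sin 24.04300°)/5.155643 = 1.565078
contact ratio ≈ 1.5651

1.5651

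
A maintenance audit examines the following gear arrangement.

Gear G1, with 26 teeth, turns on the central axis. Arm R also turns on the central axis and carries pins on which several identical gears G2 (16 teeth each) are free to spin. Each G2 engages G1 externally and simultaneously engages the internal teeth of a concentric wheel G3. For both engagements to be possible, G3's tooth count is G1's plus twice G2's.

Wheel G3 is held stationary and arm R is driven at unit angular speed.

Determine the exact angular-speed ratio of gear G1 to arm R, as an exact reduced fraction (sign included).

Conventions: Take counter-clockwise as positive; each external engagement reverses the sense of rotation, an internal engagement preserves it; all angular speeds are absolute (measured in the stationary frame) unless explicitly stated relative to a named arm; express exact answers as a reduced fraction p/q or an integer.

42/13

planetary set (26T centre, 16T on arm, 58T internal) — Willis relation
ring teeth: 26 + 2·16 = 58
26(ω_sun−ω_arm) = −58(ω_ring−ω_arm),  ω_ring = 0, ω_arm = 1
ω_sun = 1 − (58/26)(0−1) = 42/13
ω_out/ω_in = 42/13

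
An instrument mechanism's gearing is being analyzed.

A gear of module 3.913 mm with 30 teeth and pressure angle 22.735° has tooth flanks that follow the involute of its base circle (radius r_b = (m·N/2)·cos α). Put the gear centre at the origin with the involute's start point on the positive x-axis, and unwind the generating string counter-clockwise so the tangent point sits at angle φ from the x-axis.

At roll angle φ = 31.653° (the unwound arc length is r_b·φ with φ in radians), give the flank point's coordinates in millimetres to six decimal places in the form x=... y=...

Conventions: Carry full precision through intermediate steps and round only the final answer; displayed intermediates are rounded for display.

class = single-mesh tooth geometry [base-circle involute, m = 3.913, 30T]
pitch radius r_p = m·N/2 = 3.913·30/2 = 58.695000
base radius r_b = r_p·cos α = 58.695000·cos 22.735° = 54.134526
roll angle φ = 31.653° = 0.55244907 rad
x = r_b·(cos φ + φ·sin φ) = 61.775752
y = r_b·(sin φ − φ·cos φ) = 2.950644

x=61.775752 y=2.950644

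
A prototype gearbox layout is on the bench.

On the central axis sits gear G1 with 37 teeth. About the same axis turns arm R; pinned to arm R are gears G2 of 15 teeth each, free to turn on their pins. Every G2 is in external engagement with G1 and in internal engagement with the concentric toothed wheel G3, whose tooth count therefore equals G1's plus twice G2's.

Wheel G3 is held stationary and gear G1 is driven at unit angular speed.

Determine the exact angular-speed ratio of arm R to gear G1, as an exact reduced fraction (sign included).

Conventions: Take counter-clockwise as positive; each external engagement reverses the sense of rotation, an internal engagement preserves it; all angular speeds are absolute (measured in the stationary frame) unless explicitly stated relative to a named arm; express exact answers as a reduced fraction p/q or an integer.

planetary set (37T centre, 15T on arm, 67T internal) — Willis relation
ring teeth: 37 + 2·15 = 67
37(ω_sun−ω_arm) = −67(ω_ring−ω_arm),  ω_ring = 0, ω_sun = 1
37(1−ω_arm) = −67(0−ω_arm)  ⇒  104·ω_arm = 37  ⇒  ω_arm = 37/104
ω_out/ω_in = 37/104

37/104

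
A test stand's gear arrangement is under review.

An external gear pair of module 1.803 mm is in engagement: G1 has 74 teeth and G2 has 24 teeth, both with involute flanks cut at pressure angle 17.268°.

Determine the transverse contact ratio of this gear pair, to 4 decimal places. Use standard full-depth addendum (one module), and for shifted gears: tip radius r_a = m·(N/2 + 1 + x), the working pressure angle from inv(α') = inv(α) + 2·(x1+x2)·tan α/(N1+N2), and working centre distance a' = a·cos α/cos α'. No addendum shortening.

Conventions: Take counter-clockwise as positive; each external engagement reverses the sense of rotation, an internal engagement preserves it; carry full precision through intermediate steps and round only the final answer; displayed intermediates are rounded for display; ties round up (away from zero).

recognized (one external pair, fixed centres): single-mesh tooth geometry, m = 1.803, N1 = 74, N2 = 24
base radii: r_b1 = 63.704117, r_b2 = 20.660795
tip radii: r_a1 = 68.514000, r_a2 = 23.439000
no profile shift: α' = α, a' = a
action lengths: √(r_a1²−r_b1²) = 25.218121, √(r_a2²−r_b2²) = 11.068797
base pitch p_b = π·m·cos α = 5.408983
CR = (25.218121 + 11.068797 − 88.347000·sin 17.26800°)/5.408983 = 1.860212
contact ratio ≈ 1.8602

1.8602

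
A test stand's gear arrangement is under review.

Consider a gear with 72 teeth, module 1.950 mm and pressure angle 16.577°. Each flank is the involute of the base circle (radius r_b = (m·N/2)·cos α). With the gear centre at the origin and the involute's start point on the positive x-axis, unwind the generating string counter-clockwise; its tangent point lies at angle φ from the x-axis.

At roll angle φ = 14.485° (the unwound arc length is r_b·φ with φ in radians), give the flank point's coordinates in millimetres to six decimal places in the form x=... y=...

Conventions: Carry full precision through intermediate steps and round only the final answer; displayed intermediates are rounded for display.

class = single-mesh tooth geometry [base-circle involute, m = 1.950, 72T]
pitch radius r_p = m·N/2 = 1.950·72/2 = 70.200000
base radius r_b = r_p·cos α = 70.200000·cos 16.577° = 67.282290
roll angle φ = 14.485° = 0.25281094 rad
x = r_b·(cos φ + φ·sin φ) = 69.398176
y = r_b·(sin φ − φ·cos φ) = 0.360072

x=69.398176 y=0.360072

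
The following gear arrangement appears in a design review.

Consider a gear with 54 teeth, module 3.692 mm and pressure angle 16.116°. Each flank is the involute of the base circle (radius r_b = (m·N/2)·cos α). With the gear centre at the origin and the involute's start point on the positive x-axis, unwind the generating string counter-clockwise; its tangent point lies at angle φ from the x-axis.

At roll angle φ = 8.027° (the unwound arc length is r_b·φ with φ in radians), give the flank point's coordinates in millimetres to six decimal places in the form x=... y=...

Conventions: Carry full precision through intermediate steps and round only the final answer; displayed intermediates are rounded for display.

recognized (one wheel, involute flank): single-mesh tooth geometry, m = 3.692, N = 54
pitch radius r_p = m·N/2 = 3.692·54/2 = 99.684000
base radius r_b = r_p·cos α = 99.684000·cos 16.116° = 95.766586
roll angle φ = 8.027° = 0.14009758 rad
x = r_b·(cos φ + φ·sin φ) = 96.701801
y = r_b·(sin φ − φ·cos φ) = 0.087606

x=96.701801 y=0.087606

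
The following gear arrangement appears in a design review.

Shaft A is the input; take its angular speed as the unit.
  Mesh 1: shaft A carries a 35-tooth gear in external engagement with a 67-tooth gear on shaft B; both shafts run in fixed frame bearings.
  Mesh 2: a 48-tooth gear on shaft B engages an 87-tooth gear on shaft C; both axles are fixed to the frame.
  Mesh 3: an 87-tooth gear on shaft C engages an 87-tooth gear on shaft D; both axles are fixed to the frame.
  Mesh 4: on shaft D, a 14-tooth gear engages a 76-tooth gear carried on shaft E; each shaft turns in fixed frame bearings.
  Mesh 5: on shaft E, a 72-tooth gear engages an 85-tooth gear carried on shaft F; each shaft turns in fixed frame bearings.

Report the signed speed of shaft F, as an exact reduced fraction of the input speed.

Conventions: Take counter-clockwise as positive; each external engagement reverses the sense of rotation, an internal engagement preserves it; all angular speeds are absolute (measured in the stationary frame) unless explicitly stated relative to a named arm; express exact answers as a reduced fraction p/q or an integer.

5-mesh fixed-axis compound train (all bearings frame-fixed)
mesh 1 [35T→67T]: |ω|/ω_in = 1×35/67 = 35/67, sense flips to −
mesh 2 [48T→87T]: |ω|/ω_in = (35/67)×48/87 = 560/1943, sense flips to +
mesh 3 [87T→87T]: |ω|/ω_in = (560/1943)×87/87 = 560/1943, sense flips to −
mesh 4 [14T→76T]: |ω|/ω_in = (560/1943)×14/76 = 1960/36917, sense flips to +
mesh 5 [72T→85T]: |ω|/ω_in = (1960/36917)×72/85 = 28224/627589, sense flips to −
signed output speed (× input speed) = -28224/627589

-28224/627589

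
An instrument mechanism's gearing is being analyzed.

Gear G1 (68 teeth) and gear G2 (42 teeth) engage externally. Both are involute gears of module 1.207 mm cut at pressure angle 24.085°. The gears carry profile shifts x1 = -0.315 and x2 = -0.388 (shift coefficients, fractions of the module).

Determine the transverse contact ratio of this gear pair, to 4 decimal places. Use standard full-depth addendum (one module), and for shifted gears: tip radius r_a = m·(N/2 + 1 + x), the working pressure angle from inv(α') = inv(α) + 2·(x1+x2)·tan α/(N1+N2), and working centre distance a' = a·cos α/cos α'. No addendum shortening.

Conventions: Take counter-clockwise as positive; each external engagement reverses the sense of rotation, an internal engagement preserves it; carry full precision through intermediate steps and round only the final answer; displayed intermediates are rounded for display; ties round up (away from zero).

1.6936

single-mesh involute tooth geometry (68T engaging 42T at module 1.207)
base radii: r_b1 = 37.465275, r_b2 = 23.140317
tip radii: r_a1 = 41.864795, r_a2 = 26.085684
inv(α') = inv(24.085°) + 2·(-0.315-0.388)·tan α/(68+42) = 0.02093135  ⇒  α' = 22.30337°
a' = a·cos α / cos α' = 66.3850·cos 24.085°/cos 22.30337° = 65.506285
action lengths: √(r_a1²−r_b1²) = 18.681923, √(r_a2²−r_b2²) = 12.041123
base pitch p_b = π·m·cos α = 3.461783
CR = (18.681923 + 12.041123 − 65.506285·sin 22.30337°)/3.461783 = 1.693556
contact ratio ≈ 1.6936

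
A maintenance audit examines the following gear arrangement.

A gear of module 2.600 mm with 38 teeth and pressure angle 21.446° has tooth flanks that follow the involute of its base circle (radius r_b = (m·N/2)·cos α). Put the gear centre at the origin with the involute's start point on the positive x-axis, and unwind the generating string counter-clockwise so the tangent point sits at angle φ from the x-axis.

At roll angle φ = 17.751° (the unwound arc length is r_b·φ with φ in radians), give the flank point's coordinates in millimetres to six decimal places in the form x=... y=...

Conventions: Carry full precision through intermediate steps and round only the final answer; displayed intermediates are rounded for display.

x=48.133666 y=0.451410

recognized (one wheel, involute flank): single-mesh tooth geometry, m = 2.600, N = 38
pitch radius r_p = m·N/2 = 2.600·38/2 = 49.400000
base radius r_b = r_p·cos α = 49.400000·cos 21.446° = 45.979671
roll angle φ = 17.751° = 0.30981340 rad
x = r_b·(cos φ + φ·sin φ) = 48.133666
y = r_b·(sin φ − φ·cos φ) = 0.451410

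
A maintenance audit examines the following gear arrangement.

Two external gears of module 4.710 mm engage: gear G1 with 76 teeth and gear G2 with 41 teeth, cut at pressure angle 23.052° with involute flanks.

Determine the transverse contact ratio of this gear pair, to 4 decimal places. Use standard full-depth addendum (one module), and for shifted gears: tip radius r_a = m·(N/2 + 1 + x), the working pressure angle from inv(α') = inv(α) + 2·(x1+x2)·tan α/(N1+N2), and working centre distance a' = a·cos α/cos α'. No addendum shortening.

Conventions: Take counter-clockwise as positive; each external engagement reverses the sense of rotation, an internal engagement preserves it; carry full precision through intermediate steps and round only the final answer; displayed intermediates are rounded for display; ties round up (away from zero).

class = single-mesh tooth geometry [involute pair 76T × 41T, m = 4.710]
base radii: r_b1 = 164.688422, r_b2 = 88.845070
tip radii: r_a1 = 183.690000, r_a2 = 101.265000
no profile shift: α' = α, a' = a
action lengths: √(r_a1²−r_b1²) = 81.361784, √(r_a2²−r_b2²) = 48.591705
base pitch p_b = π·m·cos α = 13.615367
CR = (81.361784 + 48.591705 − 275.535000·sin 23.05200°)/13.615367 = 1.620466
contact ratio ≈ 1.6205

1.6205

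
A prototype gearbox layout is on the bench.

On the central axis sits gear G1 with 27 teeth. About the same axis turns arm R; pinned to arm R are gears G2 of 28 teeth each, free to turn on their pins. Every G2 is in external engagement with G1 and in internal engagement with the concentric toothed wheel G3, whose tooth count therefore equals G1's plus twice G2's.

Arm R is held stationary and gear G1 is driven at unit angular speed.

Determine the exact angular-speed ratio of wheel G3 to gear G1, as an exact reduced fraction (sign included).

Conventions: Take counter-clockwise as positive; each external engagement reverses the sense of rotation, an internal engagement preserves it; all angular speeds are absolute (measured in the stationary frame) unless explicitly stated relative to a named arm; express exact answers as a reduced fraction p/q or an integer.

-27/83

planetary set (27T centre, 28T on arm, 83T internal) — Willis relation
ring teeth: 27 + 2·28 = 83
27(ω_sun−ω_arm) = −83(ω_ring−ω_arm),  ω_arm = 0, ω_sun = 1
ω_ring = 0 − (27/83)(1−0) = -27/83
ω_out/ω_in = -27/83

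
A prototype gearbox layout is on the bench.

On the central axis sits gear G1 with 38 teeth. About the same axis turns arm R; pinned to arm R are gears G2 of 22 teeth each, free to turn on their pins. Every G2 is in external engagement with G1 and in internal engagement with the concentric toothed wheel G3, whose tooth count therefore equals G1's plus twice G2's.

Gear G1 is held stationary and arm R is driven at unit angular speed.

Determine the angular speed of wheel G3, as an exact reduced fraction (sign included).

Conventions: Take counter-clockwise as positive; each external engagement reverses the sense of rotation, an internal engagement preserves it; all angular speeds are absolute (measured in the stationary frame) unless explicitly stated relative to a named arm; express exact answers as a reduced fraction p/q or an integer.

60/41

topology: planetary set — G1 38T / G2 22T / G3 82T, arm = carrier (Willis)
ring teeth: 38 + 2·22 = 82
38(ω_sun−ω_arm) = −82(ω_ring−ω_arm),  ω_sun = 0, ω_arm = 1
ω_ring = 1 − (38/82)(0−1) = 60/41
exact speed ratio = 60/41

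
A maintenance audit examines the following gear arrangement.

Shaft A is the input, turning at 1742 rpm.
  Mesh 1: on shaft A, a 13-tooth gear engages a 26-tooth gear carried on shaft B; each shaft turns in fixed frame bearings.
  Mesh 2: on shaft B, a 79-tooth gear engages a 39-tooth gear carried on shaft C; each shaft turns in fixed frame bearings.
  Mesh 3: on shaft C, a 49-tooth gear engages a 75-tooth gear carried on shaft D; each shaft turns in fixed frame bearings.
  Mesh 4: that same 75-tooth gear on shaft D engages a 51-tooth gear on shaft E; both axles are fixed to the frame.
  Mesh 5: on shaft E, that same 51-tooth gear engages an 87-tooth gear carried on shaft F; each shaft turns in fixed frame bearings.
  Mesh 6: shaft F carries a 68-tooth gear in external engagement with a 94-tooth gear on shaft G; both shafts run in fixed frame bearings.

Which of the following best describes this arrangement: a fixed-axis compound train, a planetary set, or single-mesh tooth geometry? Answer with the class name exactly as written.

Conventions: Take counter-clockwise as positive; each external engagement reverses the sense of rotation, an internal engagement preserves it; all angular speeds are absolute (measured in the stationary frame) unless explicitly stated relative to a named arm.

6-mesh fixed-axis compound train (all bearings frame-fixed)
classification: fixed-axis compound train

fixed-axis compound train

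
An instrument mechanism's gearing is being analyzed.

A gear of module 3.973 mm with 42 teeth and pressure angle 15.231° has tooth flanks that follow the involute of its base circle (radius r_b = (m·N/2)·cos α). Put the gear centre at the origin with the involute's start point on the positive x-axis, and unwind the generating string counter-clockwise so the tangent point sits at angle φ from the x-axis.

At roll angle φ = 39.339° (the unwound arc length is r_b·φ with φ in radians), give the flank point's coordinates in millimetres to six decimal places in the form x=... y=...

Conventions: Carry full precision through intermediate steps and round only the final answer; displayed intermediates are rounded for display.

single-mesh involute tooth geometry (42T wheel at module 3.973)
pitch radius r_p = m·N/2 = 3.973·42/2 = 83.433000
base radius r_b = r_p·cos α = 83.433000·cos 15.231° = 80.502374
roll angle φ = 39.339° = 0.68659507 rad
x = r_b·(cos φ + φ·sin φ) = 97.298924
y = r_b·(sin φ − φ·cos φ) = 8.282786

x=97.298924 y=8.282786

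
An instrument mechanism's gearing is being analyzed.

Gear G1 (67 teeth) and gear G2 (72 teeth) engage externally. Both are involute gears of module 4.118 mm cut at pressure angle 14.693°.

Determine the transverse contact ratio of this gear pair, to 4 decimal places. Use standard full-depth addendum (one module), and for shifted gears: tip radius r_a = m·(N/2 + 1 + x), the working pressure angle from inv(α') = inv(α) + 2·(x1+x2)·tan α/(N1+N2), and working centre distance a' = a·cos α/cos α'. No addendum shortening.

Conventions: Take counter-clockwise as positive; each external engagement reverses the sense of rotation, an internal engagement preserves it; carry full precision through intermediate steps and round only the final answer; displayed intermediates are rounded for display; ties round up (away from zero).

single-mesh involute tooth geometry (67T engaging 72T at module 4.118)
base radii: r_b1 = 133.441764, r_b2 = 143.400105
tip radii: r_a1 = 142.071000, r_a2 = 152.366000
no profile shift: α' = α, a' = a
action lengths: √(r_a1²−r_b1²) = 48.759252, √(r_a2²−r_b2²) = 51.495708
base pitch p_b = π·m·cos α = 12.514020
CR = (48.759252 + 51.495708 − 286.201000·sin 14.69300°)/12.514020 = 2.210561
contact ratio ≈ 2.2106

2.2106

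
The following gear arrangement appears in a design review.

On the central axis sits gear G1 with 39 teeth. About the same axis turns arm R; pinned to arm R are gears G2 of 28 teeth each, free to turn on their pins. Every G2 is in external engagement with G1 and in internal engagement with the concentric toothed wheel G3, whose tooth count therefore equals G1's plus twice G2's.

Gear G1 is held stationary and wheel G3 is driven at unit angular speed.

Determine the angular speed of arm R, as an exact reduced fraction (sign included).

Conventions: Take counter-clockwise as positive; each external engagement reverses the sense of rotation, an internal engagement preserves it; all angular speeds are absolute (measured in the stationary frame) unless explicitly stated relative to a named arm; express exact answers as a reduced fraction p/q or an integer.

recognized (axles ride arm R): planetary set, 39/28/95 teeth
ring teeth: 39 + 2·28 = 95
39(ω_sun−ω_arm) = −95(ω_ring−ω_arm),  ω_sun = 0, ω_ring = 1
39(0−ω_arm) = −95(1−ω_arm)  ⇒  134·ω_arm = 95  ⇒  ω_arm = 95/134
exact speed ratio = 95/134

95/134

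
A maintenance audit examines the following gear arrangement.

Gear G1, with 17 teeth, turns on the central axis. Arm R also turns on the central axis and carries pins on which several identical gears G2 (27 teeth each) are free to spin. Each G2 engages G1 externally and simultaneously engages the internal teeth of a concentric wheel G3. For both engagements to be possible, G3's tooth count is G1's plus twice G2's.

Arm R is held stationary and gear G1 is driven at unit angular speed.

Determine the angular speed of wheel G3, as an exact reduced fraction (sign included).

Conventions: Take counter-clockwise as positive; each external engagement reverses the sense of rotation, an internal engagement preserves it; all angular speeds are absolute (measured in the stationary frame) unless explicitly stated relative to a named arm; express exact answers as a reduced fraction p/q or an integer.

planetary set (17T centre, 27T on arm, 71T internal) — Willis relation
ring teeth: 17 + 2·27 = 71
17(ω_sun−ω_arm) = −71(ω_ring−ω_arm),  ω_arm = 0, ω_sun = 1
ω_ring = 0 − (17/71)(1−0) = -17/71
exact speed ratio = -17/71

-17/71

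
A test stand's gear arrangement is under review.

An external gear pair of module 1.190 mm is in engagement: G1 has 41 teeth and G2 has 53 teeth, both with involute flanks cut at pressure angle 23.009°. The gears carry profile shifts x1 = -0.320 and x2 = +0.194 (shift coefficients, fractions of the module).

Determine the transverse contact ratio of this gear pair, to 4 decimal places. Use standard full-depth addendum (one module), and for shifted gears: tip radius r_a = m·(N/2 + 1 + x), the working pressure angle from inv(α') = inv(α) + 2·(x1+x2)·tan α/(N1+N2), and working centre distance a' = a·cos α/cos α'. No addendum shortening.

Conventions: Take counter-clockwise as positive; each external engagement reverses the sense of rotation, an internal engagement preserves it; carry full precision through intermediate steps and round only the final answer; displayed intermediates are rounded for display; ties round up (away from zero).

1.6224

recognized (one external pair, fixed centres): single-mesh tooth geometry, m = 1.190, N1 = 41, N2 = 53
base radii: r_b1 = 22.454218, r_b2 = 29.026185
tip radii: r_a1 = 25.204200, r_a2 = 32.955860
inv(α') = inv(23.009°) + 2·(-0.320+0.194)·tan α/(41+53) = 0.02193895  ⇒  α' = 22.64077°
a' = a·cos α / cos α' = 55.9300·cos 23.009°/cos 22.64077° = 55.778920
action lengths: √(r_a1²−r_b1²) = 11.448134, √(r_a2²−r_b2²) = 15.606707
base pitch p_b = π·m·cos α = 3.441074
CR = (11.448134 + 15.606707 − 55.778920·sin 22.64077°)/3.441074 = 1.622350
contact ratio ≈ 1.6224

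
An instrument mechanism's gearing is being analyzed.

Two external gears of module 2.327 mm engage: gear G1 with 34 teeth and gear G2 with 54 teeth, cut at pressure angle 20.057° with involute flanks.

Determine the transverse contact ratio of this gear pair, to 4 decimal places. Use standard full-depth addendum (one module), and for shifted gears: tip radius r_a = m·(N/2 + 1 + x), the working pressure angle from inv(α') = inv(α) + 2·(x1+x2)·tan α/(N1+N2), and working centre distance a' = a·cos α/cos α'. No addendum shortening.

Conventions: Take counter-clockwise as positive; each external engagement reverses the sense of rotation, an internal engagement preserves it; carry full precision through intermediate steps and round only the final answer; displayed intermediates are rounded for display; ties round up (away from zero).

1.7213

class = single-mesh tooth geometry [involute pair 34T × 54T, m = 2.327]
base radii: r_b1 = 37.159822, r_b2 = 59.018541
tip radii: r_a1 = 41.886000, r_a2 = 65.156000
no profile shift: α' = α, a' = a
action lengths: √(r_a1²−r_b1²) = 19.328338, √(r_a2²−r_b2²) = 27.606452
base pitch p_b = π·m·cos α = 6.867119
CR = (19.328338 + 27.606452 − 102.388000·sin 20.05700°)/6.867119 = 1.721294
contact ratio ≈ 1.7213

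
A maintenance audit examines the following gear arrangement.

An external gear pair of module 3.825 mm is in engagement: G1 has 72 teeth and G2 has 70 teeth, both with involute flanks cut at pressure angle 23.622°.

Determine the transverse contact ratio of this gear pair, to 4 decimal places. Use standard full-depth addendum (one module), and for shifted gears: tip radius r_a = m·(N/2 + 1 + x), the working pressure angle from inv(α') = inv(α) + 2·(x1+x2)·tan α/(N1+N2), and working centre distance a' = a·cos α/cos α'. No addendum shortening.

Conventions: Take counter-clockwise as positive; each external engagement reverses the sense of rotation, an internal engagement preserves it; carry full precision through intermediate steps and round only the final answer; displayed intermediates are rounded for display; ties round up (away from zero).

1.6249

class = single-mesh tooth geometry [involute pair 72T × 70T, m = 3.825]
base radii: r_b1 = 126.161971, r_b2 = 122.657472
tip radii: r_a1 = 141.525000, r_a2 = 137.700000
no profile shift: α' = α, a' = a
action lengths: √(r_a1²−r_b1²) = 64.128642, √(r_a2²−r_b2²) = 62.581424
base pitch p_b = π·m·cos α = 11.009709
CR = (64.128642 + 62.581424 − 271.575000·sin 23.62200°)/11.009709 = 1.624905
contact ratio ≈ 1.6249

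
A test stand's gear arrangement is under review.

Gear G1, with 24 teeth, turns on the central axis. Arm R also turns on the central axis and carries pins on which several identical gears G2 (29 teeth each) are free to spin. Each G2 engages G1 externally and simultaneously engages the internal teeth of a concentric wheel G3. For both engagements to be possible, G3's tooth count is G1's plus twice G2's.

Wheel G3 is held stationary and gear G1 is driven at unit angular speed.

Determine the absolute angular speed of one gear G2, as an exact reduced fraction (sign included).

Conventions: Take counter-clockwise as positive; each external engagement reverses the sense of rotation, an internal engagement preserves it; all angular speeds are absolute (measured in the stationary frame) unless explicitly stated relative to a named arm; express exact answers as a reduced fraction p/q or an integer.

-12/29

class = planetary set [G3 = 24+2·29 = 82; Willis about the carrier]
ring teeth: 24 + 2·29 = 82
24(ω_sun−ω_arm) = −82(ω_ring−ω_arm),  ω_ring = 0, ω_sun = 1
24(1−ω_arm) = −82(0−ω_arm)  ⇒  106·ω_arm = 24  ⇒  ω_arm = 12/53
sun–planet mesh: 24·(1−12/53) = −29·(ω_p−ω_arm)  ⇒  ω_p−ω_arm = -984/1537
ω_p = 12/53 − 984/1537 = -12/29
exact speed ratio = -12/29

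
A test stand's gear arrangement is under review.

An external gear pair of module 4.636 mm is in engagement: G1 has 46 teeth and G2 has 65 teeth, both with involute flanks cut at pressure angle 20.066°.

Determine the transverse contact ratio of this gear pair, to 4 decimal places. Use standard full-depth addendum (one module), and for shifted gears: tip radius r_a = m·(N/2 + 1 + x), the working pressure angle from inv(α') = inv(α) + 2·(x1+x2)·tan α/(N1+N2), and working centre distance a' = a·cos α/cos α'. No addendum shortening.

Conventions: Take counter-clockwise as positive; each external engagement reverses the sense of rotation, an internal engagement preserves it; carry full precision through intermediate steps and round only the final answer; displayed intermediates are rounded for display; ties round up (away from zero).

recognized (one external pair, fixed centres): single-mesh tooth geometry, m = 4.636, N1 = 46, N2 = 65
base radii: r_b1 = 100.155469, r_b2 = 141.524032
tip radii: r_a1 = 111.264000, r_a2 = 155.306000
no profile shift: α' = α, a' = a
action lengths: √(r_a1²−r_b1²) = 48.461941, √(r_a2²−r_b2²) = 63.960159
base pitch p_b = π·m·cos α = 13.680334
CR = (48.461941 + 63.960159 − 257.298000·sin 20.06600°)/13.680334 = 1.764763
contact ratio ≈ 1.7648

1.7648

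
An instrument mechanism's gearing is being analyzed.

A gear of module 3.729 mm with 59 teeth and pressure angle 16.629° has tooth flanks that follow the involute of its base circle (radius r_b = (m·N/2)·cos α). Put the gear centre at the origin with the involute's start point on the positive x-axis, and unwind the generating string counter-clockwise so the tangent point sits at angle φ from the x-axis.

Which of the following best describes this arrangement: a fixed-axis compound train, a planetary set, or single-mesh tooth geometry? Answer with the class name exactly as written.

class = single-mesh tooth geometry [base-circle involute, m = 3.729, 59T]
classification: single-mesh tooth geometry

single-mesh tooth geometry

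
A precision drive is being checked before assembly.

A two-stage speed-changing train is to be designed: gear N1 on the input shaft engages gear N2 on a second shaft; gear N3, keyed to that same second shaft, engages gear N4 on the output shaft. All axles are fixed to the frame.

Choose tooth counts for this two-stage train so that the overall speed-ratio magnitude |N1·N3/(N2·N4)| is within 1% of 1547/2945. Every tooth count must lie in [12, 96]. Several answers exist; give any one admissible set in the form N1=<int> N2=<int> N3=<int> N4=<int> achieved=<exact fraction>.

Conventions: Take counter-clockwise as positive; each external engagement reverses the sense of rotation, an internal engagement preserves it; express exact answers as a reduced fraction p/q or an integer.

N1=17 N2=31 N3=91 N4=95 achieved=1547/2945

topology: fixed-axis compound train — 2 stages, target 1547/2945
target = 1547/2945 in lowest terms: an exact hit needs N1·N3 = k·1547 and N2·N4 = k·2945 for one integer k, every count in [12, 96]; additionally prefer no 1:1 stage (N1 ≠ N2, N3 ≠ N4)
k = 1: N1·N3 = 1547 = 17·91, N2·N4 = 2945 = 31·95
achieved = 17·91/(31·95) = 1547/2945; |achieved − target| = 0 ≤ 1547/294500 ✓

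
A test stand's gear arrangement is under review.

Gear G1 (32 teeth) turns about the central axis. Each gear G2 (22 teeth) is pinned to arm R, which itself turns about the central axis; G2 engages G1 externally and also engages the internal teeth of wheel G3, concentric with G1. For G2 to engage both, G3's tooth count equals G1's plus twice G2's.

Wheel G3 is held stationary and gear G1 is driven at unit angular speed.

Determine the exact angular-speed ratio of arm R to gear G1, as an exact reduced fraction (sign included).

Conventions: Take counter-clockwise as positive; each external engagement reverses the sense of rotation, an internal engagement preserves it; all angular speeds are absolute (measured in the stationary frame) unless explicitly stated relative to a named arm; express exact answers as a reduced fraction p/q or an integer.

8/27

recognized (axles ride arm R): planetary set, 32/22/76 teeth
ring teeth: 32 + 2·22 = 76
32(ω_sun−ω_arm) = −76(ω_ring−ω_arm),  ω_ring = 0, ω_sun = 1
32(1−ω_arm) = −76(0−ω_arm)  ⇒  108·ω_arm = 32  ⇒  ω_arm = 8/27
ω_out/ω_in = 8/27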